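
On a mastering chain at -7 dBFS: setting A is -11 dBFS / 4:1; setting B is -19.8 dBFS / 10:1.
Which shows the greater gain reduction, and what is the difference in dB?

A: GR = 4 − 4/4 = 3 dB.
B: GR = 12.8 − 12.8/10 = 11.52 dB.
B applies 8.52 dB more gain reduction.

B, by 8.52 dB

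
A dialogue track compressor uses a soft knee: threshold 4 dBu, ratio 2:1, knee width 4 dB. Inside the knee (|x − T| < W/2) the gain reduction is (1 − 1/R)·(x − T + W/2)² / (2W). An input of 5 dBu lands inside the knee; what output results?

4.4375 dBu

x − T + W/2 = 5 − 4 + 2 = 3.
GR = (1 − 1/2) × 3² / 8 = 0.5 × 9 / 8 = 0.5625 dB.
Output = 5 − 0.5625 = 4.4375 dBu.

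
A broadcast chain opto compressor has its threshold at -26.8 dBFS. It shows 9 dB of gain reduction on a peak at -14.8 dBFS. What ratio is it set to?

4:1

Input overshoot = -14.8 − (-26.8) = 12 dB.
Output overshoot = 12 − 9 = 3 dB.
Ratio = input overshoot / output overshoot = 12 / 3 = 4.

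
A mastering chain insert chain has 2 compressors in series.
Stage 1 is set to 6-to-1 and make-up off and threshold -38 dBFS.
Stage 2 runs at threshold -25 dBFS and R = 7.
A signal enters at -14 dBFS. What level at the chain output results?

Stage 1: overshoot 24 dB → 24/6 = 4 dB → -34 dBFS.
Stage 2: -34 dBFS is at or below the -25 dBFS threshold — no compression; output -34 dBFS.

-34 dBFS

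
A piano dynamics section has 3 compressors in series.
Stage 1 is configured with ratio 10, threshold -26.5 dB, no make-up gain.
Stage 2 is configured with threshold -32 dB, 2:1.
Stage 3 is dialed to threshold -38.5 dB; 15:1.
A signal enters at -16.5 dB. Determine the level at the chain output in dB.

-37.85 dB

Stage 1: -16.5 dB is 10 dB over -26.5 dB; at 10:1 that becomes 1 dB over, giving -25.5 dB.
Stage 2: -25.5 dB is 6.5 dB over -32 dB; at 2:1 that becomes 3.25 dB over, giving -28.75 dB.
Stage 3: overshoot 9.75 dB → 9.75/15 = 0.65 dB → -37.85 dB.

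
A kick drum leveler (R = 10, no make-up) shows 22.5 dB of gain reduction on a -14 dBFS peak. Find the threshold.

Let T be the threshold. Output overshoot = (input overshoot)/R, so -36.5 − T = (-14 − T)/10.
10·(-36.5 − T) = -14 − T → 9·T = -365 − (-14) = -351.
T = -351/9 = -39 dBFS.

-39 dBFS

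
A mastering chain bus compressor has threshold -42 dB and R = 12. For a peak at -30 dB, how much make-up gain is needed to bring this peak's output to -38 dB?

Overshoot 12 dB → 12/12 = 1 dB after compression, so the compressed level is -42 + 1 = -41 dB.
Make-up = target − compressed = -38 − (-41) = 3 dB.

3 dB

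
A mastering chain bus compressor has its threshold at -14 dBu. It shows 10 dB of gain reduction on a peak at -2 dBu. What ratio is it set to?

6:1

Input overshoot = -2 − (-14) = 12 dB.
Output overshoot = 12 − 10 = 2 dB.
Ratio = input overshoot / output overshoot = 12 / 2 = 6.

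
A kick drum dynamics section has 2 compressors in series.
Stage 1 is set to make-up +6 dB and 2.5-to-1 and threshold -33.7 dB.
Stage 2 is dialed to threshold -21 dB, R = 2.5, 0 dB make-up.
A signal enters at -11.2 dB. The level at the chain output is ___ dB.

-20.08 dB

Stage 1: overshoot 22.5 dB → 22.5/2.5 = 9 dB → -24.7 dB; +6 dB make-up → -18.7 dB.
Stage 2: -18.7 dB is 2.3 dB over -21 dB; at 2.5:1 that becomes 0.92 dB over, giving -20.08 dB.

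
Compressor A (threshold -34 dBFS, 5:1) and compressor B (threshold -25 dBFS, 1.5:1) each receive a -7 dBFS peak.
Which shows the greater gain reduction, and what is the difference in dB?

A, by 15.6 dB

A: overshoot 27 dB → output overshoot 5.4 dB → GR 21.6 dB.
B: overshoot 18 dB → output overshoot 12 dB → GR 6 dB.
Difference: 15.6 dB in favour of A.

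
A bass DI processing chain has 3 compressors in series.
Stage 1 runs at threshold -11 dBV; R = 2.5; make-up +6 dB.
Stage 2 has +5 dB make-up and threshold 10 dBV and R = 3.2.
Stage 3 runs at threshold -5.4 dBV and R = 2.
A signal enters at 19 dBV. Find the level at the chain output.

3.3 dBV

Stage 1: overshoot 30 dB → 30/2.5 = 12 dB → 1 dBV; +6 dB make-up → 7 dBV.
Stage 2: 7 dBV ≤ 10 dBV, so stage 2 doesn't engage; make-up brings it to 12 dBV.
Stage 3: overshoot 17.4 dB → 17.4/2 = 8.7 dB → 3.3 dBV.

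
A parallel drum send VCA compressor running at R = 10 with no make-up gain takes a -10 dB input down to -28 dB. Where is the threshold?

-30 dB

Input is 20 dB above T (since output overshoot × R = input overshoot: (-28 − T)·10 = -10 − T gives T = -30 dB).
Check: -30 + (-10 − (-30))/10 = -30 + 2 = -28 dB. ✓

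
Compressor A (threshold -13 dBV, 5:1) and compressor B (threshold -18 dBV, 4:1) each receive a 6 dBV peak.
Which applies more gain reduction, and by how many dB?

A: 19 dB over, compressed to 3.8 dB over, so 15.2 dB of GR.
B: 24 dB over, compressed to 6 dB over, so 18 dB of GR.
B reduces 2.8 dB more.

B, by 2.8 dB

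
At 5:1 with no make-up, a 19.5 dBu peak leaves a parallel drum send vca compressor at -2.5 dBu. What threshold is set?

Gain reduction = 19.5 − (-2.5) = 22 dB; output overshoot = GR / (R − 1) = 22 / 4 = 5.5 dB.
Threshold = output − output overshoot = -2.5 − 5.5 = -8 dBu.

-8 dBu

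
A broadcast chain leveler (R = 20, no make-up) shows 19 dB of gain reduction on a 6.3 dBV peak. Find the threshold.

Let T be the threshold. Output overshoot = (input overshoot)/R, so -12.7 − T = (6.3 − T)/20.
20·(-12.7 − T) = 6.3 − T → 19·T = -254 − 6.3 = -260.3.
T = -260.3/19 = -13.7 dBV.

-13.7 dBV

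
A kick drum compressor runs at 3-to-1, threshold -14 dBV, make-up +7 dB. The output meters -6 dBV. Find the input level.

Stripping the +7 dB make-up gives -13 dBV at the gain stage.
The compressed level sits -13 − (-14) = 1 dB over threshold.
Undo the ratio: input overshoot = 1 × 3 = 3 dB, giving input = -11 dBV.

-11 dBV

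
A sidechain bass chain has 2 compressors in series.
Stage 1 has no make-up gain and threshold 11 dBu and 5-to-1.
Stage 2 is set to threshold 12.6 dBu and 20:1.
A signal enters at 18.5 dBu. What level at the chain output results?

12.5 dBu

Stage 1: overshoot 7.5 dB → 7.5/5 = 1.5 dB → 12.5 dBu.
Stage 2: 12.5 dBu ≤ 12.6 dBu, so stage 2 doesn't engage; output 12.5 dBu.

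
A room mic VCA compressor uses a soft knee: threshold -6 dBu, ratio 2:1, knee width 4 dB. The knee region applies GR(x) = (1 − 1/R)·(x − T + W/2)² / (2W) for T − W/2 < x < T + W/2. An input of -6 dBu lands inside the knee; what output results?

-6.25 dBu

x − T + W/2 = -6 − (-6) + 2 = 2.
GR = (1 − 1/2) × 2² / 8 = 0.5 × 4 / 8 = 0.25 dB.
Output = -6 − 0.25 = -6.25 dBu.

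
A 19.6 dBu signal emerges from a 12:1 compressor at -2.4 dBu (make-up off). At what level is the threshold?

Input is 24 dB above T (since output overshoot × R = input overshoot: (-2.4 − T)·12 = 19.6 − T gives T = -4.4 dBu).
Check: -4.4 + (19.6 − (-4.4))/12 = -4.4 + 2 = -2.4 dBu. ✓

-4.4 dBu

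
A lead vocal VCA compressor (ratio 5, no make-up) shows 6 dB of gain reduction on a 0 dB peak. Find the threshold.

-7.5 dB

Input is 7.5 dB above T (since output overshoot × R = input overshoot: (-6 − T)·5 = 0 − T gives T = -7.5 dB).
Check: -7.5 + (0 − (-7.5))/5 = -7.5 + 1.5 = -6 dB. ✓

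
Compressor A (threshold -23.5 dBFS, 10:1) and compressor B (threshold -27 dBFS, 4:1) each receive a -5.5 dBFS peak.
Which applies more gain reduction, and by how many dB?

A, by 0.075 dB

A: 18 dB over, compressed to 1.8 dB over, so 16.2 dB of GR.
B: 21.5 dB over, compressed to 5.375 dB over, so 16.125 dB of GR.
A applies 0.075 dB more gain reduction.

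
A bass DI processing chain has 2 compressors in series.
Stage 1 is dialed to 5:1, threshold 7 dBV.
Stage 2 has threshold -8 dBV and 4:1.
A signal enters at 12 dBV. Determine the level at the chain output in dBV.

-4 dBV

Stage 1: 12 dBV is 5 dB over 7 dBV; at 5:1 that becomes 1 dB over, giving 8 dBV.
Stage 2: 8 dBV is 16 dB over -8 dBV; at 4:1 that becomes 4 dB over, giving -4 dBV.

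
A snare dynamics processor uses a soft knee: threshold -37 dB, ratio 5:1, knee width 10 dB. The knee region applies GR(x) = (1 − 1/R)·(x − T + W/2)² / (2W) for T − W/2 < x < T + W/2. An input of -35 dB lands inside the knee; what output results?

x − T + W/2 = -35 − (-37) + 5 = 7.
GR = (1 − 1/5) × 7² / 20 = 0.8 × 49 / 20 = 1.96 dB.
Output = -35 − 1.96 = -36.96 dB.

-36.96 dB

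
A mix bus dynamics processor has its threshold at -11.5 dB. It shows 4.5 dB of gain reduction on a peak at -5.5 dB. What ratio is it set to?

Input overshoot = -5.5 − (-11.5) = 6 dB.
Output overshoot = 6 − 4.5 = 1.5 dB.
Ratio = input overshoot / output overshoot = 6 / 1.5 = 4.

4:1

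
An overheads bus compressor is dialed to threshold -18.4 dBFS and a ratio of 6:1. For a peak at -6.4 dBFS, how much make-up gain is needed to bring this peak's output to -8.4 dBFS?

8 dB

The peak compresses to -18.4 + 12/6 = -16.4 dBFS.
To reach -8.4 dBFS requires -8.4 − (-16.4) = 8 dB of make-up.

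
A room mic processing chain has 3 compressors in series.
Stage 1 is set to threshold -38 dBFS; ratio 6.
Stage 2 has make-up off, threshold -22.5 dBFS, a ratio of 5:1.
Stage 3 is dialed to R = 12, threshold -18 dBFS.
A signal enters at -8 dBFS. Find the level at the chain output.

Stage 1: overshoot 30 dB → 30/6 = 5 dB → -33 dBFS.
Stage 2: below threshold (-33 ≤ -22.5); passes unchanged; output -33 dBFS.
Stage 3: below threshold (-33 ≤ -18); passes unchanged; output -33 dBFS.

-33 dBFS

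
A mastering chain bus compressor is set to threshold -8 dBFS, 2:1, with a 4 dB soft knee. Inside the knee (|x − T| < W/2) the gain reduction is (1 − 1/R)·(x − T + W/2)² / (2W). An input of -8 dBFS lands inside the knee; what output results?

-8.25 dBFS

x − T + W/2 = -8 − (-8) + 2 = 2.
GR = (1 − 1/2) × 2² / 8 = 0.5 × 4 / 8 = 0.25 dB.
Output = -8 − 0.25 = -8.25 dBFS.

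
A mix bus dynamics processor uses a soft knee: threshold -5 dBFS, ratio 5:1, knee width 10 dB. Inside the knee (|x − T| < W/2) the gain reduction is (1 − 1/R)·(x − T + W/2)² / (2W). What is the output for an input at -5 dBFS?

x − T + W/2 = -5 − (-5) + 5 = 5.
GR = (1 − 1/5) × 5² / 20 = 0.8 × 25 / 20 = 1 dB.
Output = -5 − 1 = -6 dBFS.

-6 dBFS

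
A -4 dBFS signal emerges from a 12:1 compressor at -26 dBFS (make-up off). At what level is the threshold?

Input is 24 dB above T (since output overshoot × R = input overshoot: (-26 − T)·12 = -4 − T gives T = -28 dBFS).
Check: -28 + (-4 − (-28))/12 = -28 + 2 = -26 dBFS. ✓

-28 dBFS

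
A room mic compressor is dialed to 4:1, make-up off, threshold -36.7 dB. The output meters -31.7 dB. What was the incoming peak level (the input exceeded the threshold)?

-16.7 dB

The compressed level sits -31.7 − (-36.7) = 5 dB over threshold.
Input overshoot = R × output overshoot = 20 dB → input = -36.7 + 20 = -16.7 dB.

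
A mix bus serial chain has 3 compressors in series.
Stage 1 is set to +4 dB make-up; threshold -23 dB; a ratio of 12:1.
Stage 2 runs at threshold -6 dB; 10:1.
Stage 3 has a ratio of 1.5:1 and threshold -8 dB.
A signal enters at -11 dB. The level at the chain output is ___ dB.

-18 dB

Stage 1: 12 dB above -23 dB, reduced 12:1 to 1 dB above → -22 dB; +4 dB make-up → -18 dB.
Stage 2: -18 dB is at or below the -6 dB threshold — no compression; output -18 dB.
Stage 3: -18 dB is at or below the -8 dB threshold — no compression; output -18 dB.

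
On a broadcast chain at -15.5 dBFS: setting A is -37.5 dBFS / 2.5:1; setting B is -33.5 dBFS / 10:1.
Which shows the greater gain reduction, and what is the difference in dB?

A: GR = 22 − 22/2.5 = 13.2 dB.
B: GR = 18 − 18/10 = 16.2 dB.
Difference: 3 dB in favour of B.

B, by 3 dB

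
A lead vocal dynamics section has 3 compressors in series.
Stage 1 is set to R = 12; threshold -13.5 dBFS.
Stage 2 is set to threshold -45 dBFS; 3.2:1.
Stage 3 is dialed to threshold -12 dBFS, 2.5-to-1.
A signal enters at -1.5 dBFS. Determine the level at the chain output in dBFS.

-34.84375 dBFS

Stage 1: overshoot 12 dB → 12/12 = 1 dB → -12.5 dBFS.
Stage 2: 32.5 dB above -45 dBFS, reduced 3.2:1 to 10.15625 dB above → -34.84375 dBFS.
Stage 3: -34.84375 dBFS is at or below the -12 dBFS threshold — no compression; output -34.84375 dBFS.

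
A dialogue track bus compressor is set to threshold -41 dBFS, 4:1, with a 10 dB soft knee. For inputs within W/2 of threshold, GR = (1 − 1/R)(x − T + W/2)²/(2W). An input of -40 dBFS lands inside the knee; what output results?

x − T + W/2 = -40 − (-41) + 5 = 6.
GR = (1 − 1/4) × 6² / 20 = 0.75 × 36 / 20 = 1.35 dB.
Output = -40 − 1.35 = -41.35 dBFS.

-41.35 dBFS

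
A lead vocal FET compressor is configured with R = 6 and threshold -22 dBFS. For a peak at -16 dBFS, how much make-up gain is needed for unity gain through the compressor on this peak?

5 dB

Overshoot 6 dB → 6/6 = 1 dB after compression, so the compressed level is -22 + 1 = -21 dBFS.
Make-up = target − compressed = -16 − (-21) = 5 dB.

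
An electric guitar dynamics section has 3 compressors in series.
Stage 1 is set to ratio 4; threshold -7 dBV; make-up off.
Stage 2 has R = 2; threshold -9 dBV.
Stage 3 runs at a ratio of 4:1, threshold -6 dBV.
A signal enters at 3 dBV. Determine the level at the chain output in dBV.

-6.75 dBV

Stage 1: overshoot 10 dB → 10/4 = 2.5 dB → -4.5 dBV.
Stage 2: overshoot 4.5 dB → 4.5/2 = 2.25 dB → -6.75 dBV.
Stage 3: below threshold (-6.75 ≤ -6); passes unchanged; output -6.75 dBV.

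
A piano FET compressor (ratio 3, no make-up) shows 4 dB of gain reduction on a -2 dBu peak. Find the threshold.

Let T be the threshold. Output overshoot = (input overshoot)/R, so -6 − T = (-2 − T)/3.
3·(-6 − T) = -2 − T → 2·T = -18 − (-2) = -16.
T = -16/2 = -8 dBu.

-8 dBu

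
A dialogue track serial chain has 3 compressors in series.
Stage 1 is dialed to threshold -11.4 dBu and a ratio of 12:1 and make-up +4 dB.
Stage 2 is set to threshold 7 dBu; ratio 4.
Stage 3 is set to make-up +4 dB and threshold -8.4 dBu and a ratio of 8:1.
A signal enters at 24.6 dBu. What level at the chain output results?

Stage 1: 24.6 dBu is 36 dB over -11.4 dBu; at 12:1 that becomes 3 dB over, giving -8.4 dBu; +4 dB make-up → -4.4 dBu.
Stage 2: -4.4 dBu ≤ 7 dBu, so stage 2 doesn't engage; output -4.4 dBu.
Stage 3: -4.4 dBu is 4 dB over -8.4 dBu; at 8:1 that becomes 0.5 dB over, giving -7.9 dBu; +4 dB make-up → -3.9 dBu.

-3.9 dBu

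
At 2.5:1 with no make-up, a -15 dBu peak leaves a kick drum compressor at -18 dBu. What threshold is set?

Input is 5 dB above T (since output overshoot × R = input overshoot: (-18 − T)·2.5 = -15 − T gives T = -20 dBu).
Check: -20 + (-15 − (-20))/2.5 = -20 + 2 = -18 dBu. ✓

-20 dBu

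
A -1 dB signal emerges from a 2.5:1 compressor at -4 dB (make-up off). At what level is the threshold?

Let T be the threshold. Output overshoot = (input overshoot)/R, so -4 − T = (-1 − T)/2.5.
2.5·(-4 − T) = -1 − T → 1.5·T = -10 − (-1) = -9.
T = -9/1.5 = -6 dB.

-6 dB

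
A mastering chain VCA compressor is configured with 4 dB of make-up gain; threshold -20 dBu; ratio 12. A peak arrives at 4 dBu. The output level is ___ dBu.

4 dBu sits 24 dB over threshold.
12:1 compression reduces that to 24/12 = 2 dB over.
Output = -20 + 2 = -18 dBu; make-up adds 4 dB, giving -14 dBu.

-14 dBu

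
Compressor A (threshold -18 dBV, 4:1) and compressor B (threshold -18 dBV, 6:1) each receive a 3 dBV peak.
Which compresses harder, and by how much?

A: overshoot 21 dB → output overshoot 5.25 dB → GR 15.75 dB.
B: overshoot 21 dB → output overshoot 3.5 dB → GR 17.5 dB.
B reduces 1.75 dB more.

B, by 1.75 dB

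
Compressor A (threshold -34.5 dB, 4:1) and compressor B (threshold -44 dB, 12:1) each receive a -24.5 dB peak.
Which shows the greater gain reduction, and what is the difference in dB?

A: overshoot 10 dB → output overshoot 2.5 dB → GR 7.5 dB.
B: overshoot 19.5 dB → output overshoot 1.625 dB → GR 17.875 dB.
B applies 10.375 dB more gain reduction.

B, by 10.375 dB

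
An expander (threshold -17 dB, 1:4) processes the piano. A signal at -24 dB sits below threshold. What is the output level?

-45 dB

The input is 7 dB below the -17 dB threshold.
A 1:4 expander multiplies undershoot by 4: 7 × 4 = 28 dB below threshold.
Output = -17 − 28 = -45 dB.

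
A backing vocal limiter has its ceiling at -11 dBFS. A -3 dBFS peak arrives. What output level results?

The limiter clamps the peak to its -11 dBFS ceiling.

-11 dBFS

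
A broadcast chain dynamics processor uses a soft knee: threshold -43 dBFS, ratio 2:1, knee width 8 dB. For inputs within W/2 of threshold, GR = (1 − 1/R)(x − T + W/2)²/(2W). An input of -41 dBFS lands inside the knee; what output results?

x − T + W/2 = -41 − (-43) + 4 = 6.
GR = (1 − 1/2) × 6² / 16 = 0.5 × 36 / 16 = 1.125 dB.
Output = -41 − 1.125 = -42.125 dBFS.

-42.125 dBFS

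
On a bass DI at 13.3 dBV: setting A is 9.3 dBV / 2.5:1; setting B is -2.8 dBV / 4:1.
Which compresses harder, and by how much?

B, by 9.675 dB

A: overshoot 4 dB → output overshoot 1.6 dB → GR 2.4 dB.
B: overshoot 16.1 dB → output overshoot 4.025 dB → GR 12.075 dB.
B reduces 9.675 dB more.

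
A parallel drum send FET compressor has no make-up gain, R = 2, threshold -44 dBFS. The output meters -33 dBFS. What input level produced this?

-22 dBFS

Post-compression overshoot = -33 − (-44) = 11 dB.
Input overshoot = R × output overshoot = 22 dB → input = -44 + 22 = -22 dBFS.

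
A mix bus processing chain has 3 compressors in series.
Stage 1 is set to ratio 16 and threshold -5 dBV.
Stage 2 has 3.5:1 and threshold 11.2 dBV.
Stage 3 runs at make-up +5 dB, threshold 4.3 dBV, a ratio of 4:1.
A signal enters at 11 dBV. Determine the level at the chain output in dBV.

1 dBV

Stage 1: 11 dBV is 16 dB over -5 dBV; at 16:1 that becomes 1 dB over, giving -4 dBV.
Stage 2: -4 dBV is at or below the 11.2 dBV threshold — no compression; output -4 dBV.
Stage 3: -4 dBV ≤ 4.3 dBV, so stage 3 doesn't engage; make-up brings it to 1 dBV.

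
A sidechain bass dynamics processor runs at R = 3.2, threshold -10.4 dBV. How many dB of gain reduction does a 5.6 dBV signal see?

Overshoot = 5.6 − (-10.4) = 16 dB.
At 3.2:1, output sits 16/3.2 = 5 dB above threshold.
So the signal is attenuated by 16 − 5 = 11 dB.

11 dB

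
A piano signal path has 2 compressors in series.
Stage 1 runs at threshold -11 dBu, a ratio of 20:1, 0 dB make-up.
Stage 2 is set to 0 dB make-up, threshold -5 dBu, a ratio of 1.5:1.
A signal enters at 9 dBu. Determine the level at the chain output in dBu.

Stage 1: 20 dB above -11 dBu, reduced 20:1 to 1 dB above → -10 dBu.
Stage 2: -10 dBu is at or below the -5 dBu threshold — no compression; output -10 dBu.

-10 dBu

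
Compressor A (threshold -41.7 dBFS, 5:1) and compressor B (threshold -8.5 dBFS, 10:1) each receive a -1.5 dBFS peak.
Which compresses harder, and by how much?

A: GR = 40.2 − 40.2/5 = 32.16 dB.
B: GR = 7 − 7/10 = 6.3 dB.
Difference: 25.86 dB in favour of A.

A, by 25.86 dB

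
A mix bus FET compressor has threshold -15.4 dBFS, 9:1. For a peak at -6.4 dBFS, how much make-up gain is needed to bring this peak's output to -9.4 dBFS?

5 dB

Without make-up, output = threshold + overshoot/9 = -15.4 + 1 = -14.4 dBFS.
Gap to target: 5 dB.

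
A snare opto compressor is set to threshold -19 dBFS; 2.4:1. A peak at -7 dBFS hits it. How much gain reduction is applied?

7 dB

Overshoot = -7 − (-19) = 12 dB.
At 2.4:1, output sits 12/2.4 = 5 dB above threshold.
Gain reduction = 12 − 5 = 7 dB.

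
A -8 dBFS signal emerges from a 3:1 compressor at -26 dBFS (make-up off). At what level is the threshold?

Gain reduction = -8 − (-26) = 18 dB; output overshoot = GR / (R − 1) = 18 / 2 = 9 dB.
Threshold = output − output overshoot = -26 − 9 = -35 dBFS.

-35 dBFS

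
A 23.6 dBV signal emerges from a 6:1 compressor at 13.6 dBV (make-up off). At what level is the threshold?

Input is 12 dB above T (since output overshoot × R = input overshoot: (13.6 − T)·6 = 23.6 − T gives T = 11.6 dBV).
Check: 11.6 + (23.6 − 11.6)/6 = 11.6 + 2 = 13.6 dBV. ✓

11.6 dBV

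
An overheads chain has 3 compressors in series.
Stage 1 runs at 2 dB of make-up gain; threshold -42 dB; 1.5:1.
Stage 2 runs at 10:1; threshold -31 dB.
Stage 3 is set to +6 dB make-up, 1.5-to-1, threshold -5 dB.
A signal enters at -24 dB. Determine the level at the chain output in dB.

Stage 1: -24 dB is 18 dB over -42 dB; at 1.5:1 that becomes 12 dB over, giving -30 dB; +2 dB make-up → -28 dB.
Stage 2: overshoot 3 dB → 3/10 = 0.3 dB → -30.7 dB.
Stage 3: below threshold (-30.7 ≤ -5); passes unchanged; make-up brings it to -24.7 dB.

-24.7 dB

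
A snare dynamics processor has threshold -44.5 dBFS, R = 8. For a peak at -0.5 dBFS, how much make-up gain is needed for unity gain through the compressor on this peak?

Without make-up, output = threshold + overshoot/8 = -44.5 + 5.5 = -39 dBFS.
Gap to target: 38.5 dB.

38.5 dB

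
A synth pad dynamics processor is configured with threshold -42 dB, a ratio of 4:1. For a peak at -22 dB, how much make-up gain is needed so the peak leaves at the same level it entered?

15 dB

Without make-up, output = threshold + overshoot/4 = -42 + 5 = -37 dB.
Gap to target: 15 dB.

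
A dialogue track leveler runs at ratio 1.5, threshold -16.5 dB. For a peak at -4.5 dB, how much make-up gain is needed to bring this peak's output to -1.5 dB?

7 dB

The peak compresses to -16.5 + 12/1.5 = -8.5 dB.
To reach -1.5 dB requires -1.5 − (-8.5) = 7 dB of make-up.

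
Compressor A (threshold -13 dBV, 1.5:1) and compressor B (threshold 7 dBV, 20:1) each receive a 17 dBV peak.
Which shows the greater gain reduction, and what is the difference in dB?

A, by 0.5 dB

A: overshoot 30 dB → output overshoot 20 dB → GR 10 dB.
B: overshoot 10 dB → output overshoot 0.5 dB → GR 9.5 dB.
Difference: 0.5 dB in favour of A.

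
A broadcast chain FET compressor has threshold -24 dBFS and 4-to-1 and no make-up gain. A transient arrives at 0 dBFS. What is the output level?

-18 dBFS

Overshoot: 0 − (-24) = 24 dB.
4:1 compression reduces that to 24/4 = 6 dB over.
Output = -24 + 6 = -18 dBFS.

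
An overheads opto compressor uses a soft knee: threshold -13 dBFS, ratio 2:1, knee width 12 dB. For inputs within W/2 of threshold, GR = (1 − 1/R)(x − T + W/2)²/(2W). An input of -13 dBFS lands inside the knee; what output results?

x − T + W/2 = -13 − (-13) + 6 = 6.
GR = (1 − 1/2) × 6² / 24 = 0.5 × 36 / 24 = 0.75 dB.
Output = -13 − 0.75 = -13.75 dBFS.

-13.75 dBFS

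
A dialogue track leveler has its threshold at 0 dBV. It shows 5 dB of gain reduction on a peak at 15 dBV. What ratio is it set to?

Input overshoot = 15 − 0 = 15 dB.
Output overshoot = 15 − 5 = 10 dB.
Ratio = input overshoot / output overshoot = 15 / 10 = 1.5.

1.5:1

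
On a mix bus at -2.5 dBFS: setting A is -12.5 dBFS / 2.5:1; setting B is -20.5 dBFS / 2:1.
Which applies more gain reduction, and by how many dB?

B, by 3 dB

A: 10 dB over, compressed to 4 dB over, so 6 dB of GR.
B: 18 dB over, compressed to 9 dB over, so 9 dB of GR.
B applies 3 dB more gain reduction.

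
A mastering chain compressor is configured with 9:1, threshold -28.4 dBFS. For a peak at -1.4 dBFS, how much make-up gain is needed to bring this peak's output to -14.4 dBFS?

11 dB

Without make-up, output = threshold + overshoot/9 = -28.4 + 3 = -25.4 dBFS.
Gap to target: 11 dB.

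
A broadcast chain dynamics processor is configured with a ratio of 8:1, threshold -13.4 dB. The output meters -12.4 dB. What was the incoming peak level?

Post-compression overshoot = -12.4 − (-13.4) = 1 dB.
Before 8:1 compression the overshoot was 1 × 8 = 8 dB, so input = -13.4 + 8 = -5.4 dB.

-5.4 dB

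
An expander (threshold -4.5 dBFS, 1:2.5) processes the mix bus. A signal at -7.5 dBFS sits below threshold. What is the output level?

The input is 3 dB below the -4.5 dBFS threshold.
A 1:2.5 expander multiplies undershoot by 2.5: 3 × 2.5 = 7.5 dB below threshold.
Output = -4.5 − 7.5 = -12 dBFS.

-12 dBFS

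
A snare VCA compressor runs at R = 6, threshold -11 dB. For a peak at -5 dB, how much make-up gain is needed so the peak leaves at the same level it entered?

5 dB

Overshoot 6 dB → 6/6 = 1 dB after compression, so the compressed level is -11 + 1 = -10 dB.
Make-up = target − compressed = -5 − (-10) = 5 dB.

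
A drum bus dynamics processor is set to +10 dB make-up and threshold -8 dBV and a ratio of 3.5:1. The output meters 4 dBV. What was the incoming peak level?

-1 dBV

Remove make-up: 4 − 10 = -6 dBV.
That's 2 dB above the -8 dBV threshold.
Undo the ratio: input overshoot = 2 × 3.5 = 7 dB, giving input = -1 dBV.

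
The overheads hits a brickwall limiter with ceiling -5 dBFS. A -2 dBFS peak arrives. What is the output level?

At ∞:1, everything above -5 dBFS is held at the ceiling.

-5 dBFS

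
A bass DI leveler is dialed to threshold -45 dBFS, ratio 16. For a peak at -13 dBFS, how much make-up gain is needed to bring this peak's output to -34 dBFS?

9 dB

Without make-up, output = threshold + overshoot/16 = -45 + 2 = -43 dBFS.
Gap to target: 9 dB.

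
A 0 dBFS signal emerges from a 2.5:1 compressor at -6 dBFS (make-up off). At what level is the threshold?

-10 dBFS

Input is 10 dB above T (since output overshoot × R = input overshoot: (-6 − T)·2.5 = 0 − T gives T = -10 dBFS).
Check: -10 + (0 − (-10))/2.5 = -10 + 4 = -6 dBFS. ✓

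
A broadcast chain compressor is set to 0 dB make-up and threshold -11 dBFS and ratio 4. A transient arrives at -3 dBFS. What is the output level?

-9 dBFS

Overshoot: -3 − (-11) = 8 dB.
4:1 compression reduces that to 8/4 = 2 dB over.
So the level is -11 + 2 = -9 dBFS.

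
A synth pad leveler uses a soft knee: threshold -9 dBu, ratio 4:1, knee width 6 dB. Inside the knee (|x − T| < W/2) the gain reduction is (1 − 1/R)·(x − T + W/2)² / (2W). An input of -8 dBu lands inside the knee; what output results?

x − T + W/2 = -8 − (-9) + 3 = 4.
GR = (1 − 1/4) × 4² / 12 = 0.75 × 16 / 12 = 1 dB.
Output = -8 − 1 = -9 dBu.

-9 dBu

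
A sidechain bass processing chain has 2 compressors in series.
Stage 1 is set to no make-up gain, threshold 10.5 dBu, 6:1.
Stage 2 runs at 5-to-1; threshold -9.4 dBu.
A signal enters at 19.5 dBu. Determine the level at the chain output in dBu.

Stage 1: 9 dB above 10.5 dBu, reduced 6:1 to 1.5 dB above → 12 dBu.
Stage 2: 21.4 dB above -9.4 dBu, reduced 5:1 to 4.28 dB above → -5.12 dBu.

-5.12 dBu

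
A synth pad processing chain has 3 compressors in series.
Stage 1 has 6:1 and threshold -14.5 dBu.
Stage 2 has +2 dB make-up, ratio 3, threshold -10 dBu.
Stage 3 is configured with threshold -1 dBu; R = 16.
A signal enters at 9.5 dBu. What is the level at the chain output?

-8.5 dBu

Stage 1: 24 dB above -14.5 dBu, reduced 6:1 to 4 dB above → -10.5 dBu.
Stage 2: -10.5 dBu ≤ -10 dBu, so stage 2 doesn't engage; make-up brings it to -8.5 dBu.
Stage 3: -8.5 dBu is at or below the -1 dBu threshold — no compression; output -8.5 dBu.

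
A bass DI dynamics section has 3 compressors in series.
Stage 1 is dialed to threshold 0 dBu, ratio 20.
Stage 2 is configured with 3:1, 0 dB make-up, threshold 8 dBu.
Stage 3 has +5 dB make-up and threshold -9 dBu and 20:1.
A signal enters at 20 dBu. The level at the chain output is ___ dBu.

Stage 1: 20 dB above 0 dBu, reduced 20:1 to 1 dB above → 1 dBu.
Stage 2: below threshold (1 ≤ 8); passes unchanged; output 1 dBu.
Stage 3: 10 dB above -9 dBu, reduced 20:1 to 0.5 dB above → -8.5 dBu; +5 dB make-up → -3.5 dBu.

-3.5 dBu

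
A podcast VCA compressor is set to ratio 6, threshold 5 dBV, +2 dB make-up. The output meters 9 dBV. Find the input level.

17 dBV

Before make-up, the level was 9 − 2 = 7 dBV.
The compressed level sits 7 − 5 = 2 dB over threshold.
Undo the ratio: input overshoot = 2 × 6 = 12 dB, giving input = 17 dBV.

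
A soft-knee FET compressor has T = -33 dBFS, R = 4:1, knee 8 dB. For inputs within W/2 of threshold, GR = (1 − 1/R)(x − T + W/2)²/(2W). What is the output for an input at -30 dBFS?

-32.296875 dBFS

x − T + W/2 = -30 − (-33) + 4 = 7.
GR = (1 − 1/4) × 7² / 16 = 0.75 × 49 / 16 = 2.296875 dB.
Output = -30 − 2.296875 = -32.296875 dBFS.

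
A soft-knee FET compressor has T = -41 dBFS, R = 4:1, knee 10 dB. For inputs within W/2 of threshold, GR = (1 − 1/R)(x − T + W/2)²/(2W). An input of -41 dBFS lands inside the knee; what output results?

-41.9375 dBFS

x − T + W/2 = -41 − (-41) + 5 = 5.
GR = (1 − 1/4) × 5² / 20 = 0.75 × 25 / 20 = 0.9375 dB.
Output = -41 − 0.9375 = -41.9375 dBFS.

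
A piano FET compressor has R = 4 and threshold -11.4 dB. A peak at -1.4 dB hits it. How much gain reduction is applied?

-1.4 dB exceeds the threshold by 10 dB.
At 4:1, output sits 10/4 = 2.5 dB above threshold.
So the signal is attenuated by 10 − 2.5 = 7.5 dB.

7.5 dB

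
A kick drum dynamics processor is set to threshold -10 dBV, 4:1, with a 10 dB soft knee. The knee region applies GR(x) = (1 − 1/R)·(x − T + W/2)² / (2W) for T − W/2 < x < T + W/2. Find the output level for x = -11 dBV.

-11.6 dBV

x − T + W/2 = -11 − (-10) + 5 = 4.
GR = (1 − 1/4) × 4² / 20 = 0.75 × 16 / 20 = 0.6 dB.
Output = -11 − 0.6 = -11.6 dBV.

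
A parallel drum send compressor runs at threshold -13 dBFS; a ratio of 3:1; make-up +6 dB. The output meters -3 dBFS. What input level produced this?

-1 dBFS

Remove make-up: -3 − 6 = -9 dBFS.
The compressed level sits -9 − (-13) = 4 dB over threshold.
Input overshoot = R × output overshoot = 12 dB → input = -13 + 12 = -1 dBFS.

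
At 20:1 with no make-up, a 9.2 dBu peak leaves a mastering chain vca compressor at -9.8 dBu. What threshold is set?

Let T be the threshold. Output overshoot = (input overshoot)/R, so -9.8 − T = (9.2 − T)/20.
20·(-9.8 − T) = 9.2 − T → 19·T = -196 − 9.2 = -205.2.
T = -205.2/19 = -10.8 dBu.

-10.8 dBu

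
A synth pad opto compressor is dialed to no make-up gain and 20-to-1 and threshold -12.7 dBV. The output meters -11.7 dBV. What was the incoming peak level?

Post-compression overshoot = -11.7 − (-12.7) = 1 dB.
Undo the ratio: input overshoot = 1 × 20 = 20 dB, giving input = 7.3 dBV.

7.3 dBV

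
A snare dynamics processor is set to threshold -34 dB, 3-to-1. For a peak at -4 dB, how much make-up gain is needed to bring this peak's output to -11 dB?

Without make-up, output = threshold + overshoot/3 = -34 + 10 = -24 dB.
Gap to target: 13 dB.

13 dB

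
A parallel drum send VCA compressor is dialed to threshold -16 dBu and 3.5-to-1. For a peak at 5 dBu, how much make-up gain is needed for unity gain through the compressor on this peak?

Without make-up, output = threshold + overshoot/3.5 = -16 + 6 = -10 dBu.
Gap to target: 15 dB.

15 dB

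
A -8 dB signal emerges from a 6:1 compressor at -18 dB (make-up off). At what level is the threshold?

-20 dB

Let T be the threshold. Output overshoot = (input overshoot)/R, so -18 − T = (-8 − T)/6.
6·(-18 − T) = -8 − T → 5·T = -108 − (-8) = -100.
T = -100/5 = -20 dB.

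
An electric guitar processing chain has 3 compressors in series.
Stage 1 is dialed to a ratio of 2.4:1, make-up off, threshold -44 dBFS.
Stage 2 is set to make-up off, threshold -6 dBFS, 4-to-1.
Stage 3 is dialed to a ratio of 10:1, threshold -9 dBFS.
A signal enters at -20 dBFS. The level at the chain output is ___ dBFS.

Stage 1: overshoot 24 dB → 24/2.4 = 10 dB → -34 dBFS.
Stage 2: below threshold (-34 ≤ -6); passes unchanged; output -34 dBFS.
Stage 3: -34 dBFS is at or below the -9 dBFS threshold — no compression; output -34 dBFS.

-34 dBFS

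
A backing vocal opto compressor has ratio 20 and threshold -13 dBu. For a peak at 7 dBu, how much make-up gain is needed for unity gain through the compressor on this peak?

Without make-up, output = threshold + overshoot/20 = -13 + 1 = -12 dBu.
Gap to target: 19 dB.

19 dB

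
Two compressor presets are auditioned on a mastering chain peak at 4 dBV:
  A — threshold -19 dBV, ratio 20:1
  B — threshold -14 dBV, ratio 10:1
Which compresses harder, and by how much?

A: GR = 23 − 23/20 = 21.85 dB.
B: GR = 18 − 18/10 = 16.2 dB.
A applies 5.65 dB more gain reduction.

A, by 5.65 dB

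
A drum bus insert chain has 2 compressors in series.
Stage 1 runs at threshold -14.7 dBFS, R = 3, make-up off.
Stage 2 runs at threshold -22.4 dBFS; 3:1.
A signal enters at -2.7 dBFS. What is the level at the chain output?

-18.5 dBFS

Stage 1: -2.7 dBFS is 12 dB over -14.7 dBFS; at 3:1 that becomes 4 dB over, giving -10.7 dBFS.
Stage 2: overshoot 11.7 dB → 11.7/3 = 3.9 dB → -18.5 dBFS.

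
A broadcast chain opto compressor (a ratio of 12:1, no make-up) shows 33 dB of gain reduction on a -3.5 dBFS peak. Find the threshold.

-39.5 dBFS

Input is 36 dB above T (since output overshoot × R = input overshoot: (-36.5 − T)·12 = -3.5 − T gives T = -39.5 dBFS).
Check: -39.5 + (-3.5 − (-39.5))/12 = -39.5 + 3 = -36.5 dBFS. ✓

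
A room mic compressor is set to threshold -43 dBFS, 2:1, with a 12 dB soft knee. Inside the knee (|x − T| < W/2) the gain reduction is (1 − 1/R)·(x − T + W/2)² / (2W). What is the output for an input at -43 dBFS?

x − T + W/2 = -43 − (-43) + 6 = 6.
GR = (1 − 1/2) × 6² / 24 = 0.5 × 36 / 24 = 0.75 dB.
Output = -43 − 0.75 = -43.75 dBFS.

-43.75 dBFS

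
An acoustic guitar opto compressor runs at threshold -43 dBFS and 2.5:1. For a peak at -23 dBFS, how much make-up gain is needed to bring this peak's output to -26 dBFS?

Without make-up, output = threshold + overshoot/2.5 = -43 + 8 = -35 dBFS.
Gap to target: 9 dB.

9 dB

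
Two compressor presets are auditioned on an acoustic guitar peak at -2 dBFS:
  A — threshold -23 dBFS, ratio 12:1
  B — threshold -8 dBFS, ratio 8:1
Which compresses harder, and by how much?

A, by 14 dB

A: 21 dB over, compressed to 1.75 dB over, so 19.25 dB of GR.
B: 6 dB over, compressed to 0.75 dB over, so 5.25 dB of GR.
A reduces 14 dB more.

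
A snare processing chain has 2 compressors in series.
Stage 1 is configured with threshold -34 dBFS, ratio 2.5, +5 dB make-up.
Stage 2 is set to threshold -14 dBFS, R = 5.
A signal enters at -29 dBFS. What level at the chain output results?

-27 dBFS

Stage 1: overshoot 5 dB → 5/2.5 = 2 dB → -32 dBFS; +5 dB make-up → -27 dBFS.
Stage 2: -27 dBFS is at or below the -14 dBFS threshold — no compression; output -27 dBFS.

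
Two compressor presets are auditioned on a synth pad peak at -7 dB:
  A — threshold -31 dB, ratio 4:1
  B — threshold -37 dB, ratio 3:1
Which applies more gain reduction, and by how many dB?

B, by 2 dB

A: GR = 24 − 24/4 = 18 dB.
B: GR = 30 − 30/3 = 20 dB.
B applies 2 dB more gain reduction.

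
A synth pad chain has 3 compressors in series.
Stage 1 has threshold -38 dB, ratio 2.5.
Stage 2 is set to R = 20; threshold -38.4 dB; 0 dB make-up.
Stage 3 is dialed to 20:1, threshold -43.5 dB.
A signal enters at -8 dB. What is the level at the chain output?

Stage 1: 30 dB above -38 dB, reduced 2.5:1 to 12 dB above → -26 dB.
Stage 2: -26 dB is 12.4 dB over -38.4 dB; at 20:1 that becomes 0.62 dB over, giving -37.78 dB.
Stage 3: 5.72 dB above -43.5 dB, reduced 20:1 to 0.286 dB above → -43.214 dB.

-43.214 dB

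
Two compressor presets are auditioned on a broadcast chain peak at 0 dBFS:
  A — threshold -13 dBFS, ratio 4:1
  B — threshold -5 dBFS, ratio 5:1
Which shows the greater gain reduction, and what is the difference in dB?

A: 13 dB over, compressed to 3.25 dB over, so 9.75 dB of GR.
B: 5 dB over, compressed to 1 dB over, so 4 dB of GR.
A applies 5.75 dB more gain reduction.

A, by 5.75 dB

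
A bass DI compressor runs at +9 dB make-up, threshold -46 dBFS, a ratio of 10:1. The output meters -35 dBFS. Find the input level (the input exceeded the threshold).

Before make-up, the level was -35 − 9 = -44 dBFS.
Post-compression overshoot = -44 − (-46) = 2 dB.
Before 10:1 compression the overshoot was 2 × 10 = 20 dB, so input = -46 + 20 = -26 dBFS.

-26 dBFS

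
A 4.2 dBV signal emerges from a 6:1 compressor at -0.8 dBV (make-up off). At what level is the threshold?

Let T be the threshold. Output overshoot = (input overshoot)/R, so -0.8 − T = (4.2 − T)/6.
6·(-0.8 − T) = 4.2 − T → 5·T = -4.8 − 4.2 = -9.
T = -9/5 = -1.8 dBV.

-1.8 dBV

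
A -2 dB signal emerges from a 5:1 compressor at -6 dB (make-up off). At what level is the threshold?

-7 dB

Input is 5 dB above T (since output overshoot × R = input overshoot: (-6 − T)·5 = -2 − T gives T = -7 dB).
Check: -7 + (-2 − (-7))/5 = -7 + 1 = -6 dB. ✓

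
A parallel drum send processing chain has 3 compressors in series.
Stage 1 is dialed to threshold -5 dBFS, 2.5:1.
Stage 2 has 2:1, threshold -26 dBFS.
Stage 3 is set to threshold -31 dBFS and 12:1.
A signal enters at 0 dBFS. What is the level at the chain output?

-29.625 dBFS

Stage 1: 0 dBFS is 5 dB over -5 dBFS; at 2.5:1 that becomes 2 dB over, giving -3 dBFS.
Stage 2: 23 dB above -26 dBFS, reduced 2:1 to 11.5 dB above → -14.5 dBFS.
Stage 3: overshoot 16.5 dB → 16.5/12 = 1.375 dB → -29.625 dBFS.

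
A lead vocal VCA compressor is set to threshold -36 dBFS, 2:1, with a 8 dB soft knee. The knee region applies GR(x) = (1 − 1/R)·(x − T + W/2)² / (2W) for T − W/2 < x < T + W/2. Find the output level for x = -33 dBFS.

x − T + W/2 = -33 − (-36) + 4 = 7.
GR = (1 − 1/2) × 7² / 16 = 0.5 × 49 / 16 = 1.53125 dB.
Output = -33 − 1.53125 = -34.53125 dBFS.

-34.53125 dBFS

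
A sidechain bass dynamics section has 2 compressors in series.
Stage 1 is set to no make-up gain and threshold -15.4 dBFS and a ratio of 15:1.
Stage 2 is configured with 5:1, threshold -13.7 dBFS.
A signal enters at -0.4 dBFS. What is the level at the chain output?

Stage 1: -0.4 dBFS is 15 dB over -15.4 dBFS; at 15:1 that becomes 1 dB over, giving -14.4 dBFS.
Stage 2: below threshold (-14.4 ≤ -13.7); passes unchanged; output -14.4 dBFS.

-14.4 dBFS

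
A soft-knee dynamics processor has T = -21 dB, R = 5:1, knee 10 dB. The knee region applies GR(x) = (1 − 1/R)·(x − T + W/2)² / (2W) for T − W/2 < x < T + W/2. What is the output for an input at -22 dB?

-22.64 dB

x − T + W/2 = -22 − (-21) + 5 = 4.
GR = (1 − 1/5) × 4² / 20 = 0.8 × 16 / 20 = 0.64 dB.
Output = -22 − 0.64 = -22.64 dB.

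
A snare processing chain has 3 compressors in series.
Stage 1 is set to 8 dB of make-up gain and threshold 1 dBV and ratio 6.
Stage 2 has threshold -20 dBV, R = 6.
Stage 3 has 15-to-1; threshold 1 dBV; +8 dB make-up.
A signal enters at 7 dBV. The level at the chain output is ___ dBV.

-7 dBV

Stage 1: 7 dBV is 6 dB over 1 dBV; at 6:1 that becomes 1 dB over, giving 2 dBV; +8 dB make-up → 10 dBV.
Stage 2: overshoot 30 dB → 30/6 = 5 dB → -15 dBV.
Stage 3: -15 dBV ≤ 1 dBV, so stage 3 doesn't engage; make-up brings it to -7 dBV.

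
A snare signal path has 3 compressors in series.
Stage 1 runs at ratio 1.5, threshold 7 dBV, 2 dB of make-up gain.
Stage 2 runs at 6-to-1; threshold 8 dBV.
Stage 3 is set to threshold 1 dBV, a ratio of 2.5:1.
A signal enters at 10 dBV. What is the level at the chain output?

Stage 1: overshoot 3 dB → 3/1.5 = 2 dB → 9 dBV; +2 dB make-up → 11 dBV.
Stage 2: overshoot 3 dB → 3/6 = 0.5 dB → 8.5 dBV.
Stage 3: 7.5 dB above 1 dBV, reduced 2.5:1 to 3 dB above → 4 dBV.

4 dBV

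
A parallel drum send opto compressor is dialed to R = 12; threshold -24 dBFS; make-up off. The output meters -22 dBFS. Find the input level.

That's 2 dB above the -24 dBFS threshold.
Undo the ratio: input overshoot = 2 × 12 = 24 dB, giving input = 0 dBFS.

0 dBFS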